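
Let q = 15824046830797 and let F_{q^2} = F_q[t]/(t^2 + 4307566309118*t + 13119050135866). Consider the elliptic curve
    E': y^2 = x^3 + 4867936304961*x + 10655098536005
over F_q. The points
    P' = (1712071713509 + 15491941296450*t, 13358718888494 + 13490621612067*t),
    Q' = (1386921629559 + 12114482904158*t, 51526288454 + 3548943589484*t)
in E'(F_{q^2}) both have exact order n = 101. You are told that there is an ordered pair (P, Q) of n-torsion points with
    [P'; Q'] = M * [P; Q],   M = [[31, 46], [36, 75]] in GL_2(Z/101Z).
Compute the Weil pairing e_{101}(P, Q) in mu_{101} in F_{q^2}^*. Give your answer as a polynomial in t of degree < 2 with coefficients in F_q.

Since e_{101}(P,P)=e_{101}(Q,Q)=1 and e_{101}(Q,P)=e_{101}(P,Q)^{-1}, expanding e_{101}(31*P + 46*Q,36*P + 75*Q) leaves e(P,Q)^det(M).
So e_{101}(P,Q) = e_{101}(P',Q')^{93}, since 63*93 = 1 mod 101.
Run Miller on y^2=x^3+4867936304961*x+10655098536005 over F_{15824046830797}: ladder 1100101 (7 bits); e = f_P(D_Q)/f_Q(D_P).
Miller gives e_{101}(P',Q') = 4688294977185 + 11206770794462*t in F_{15824046830797^2}.
Thus e_{101}(P,Q) = 13589073954427 + 5042331946804*t.

13589073954427 + 5042331946804*t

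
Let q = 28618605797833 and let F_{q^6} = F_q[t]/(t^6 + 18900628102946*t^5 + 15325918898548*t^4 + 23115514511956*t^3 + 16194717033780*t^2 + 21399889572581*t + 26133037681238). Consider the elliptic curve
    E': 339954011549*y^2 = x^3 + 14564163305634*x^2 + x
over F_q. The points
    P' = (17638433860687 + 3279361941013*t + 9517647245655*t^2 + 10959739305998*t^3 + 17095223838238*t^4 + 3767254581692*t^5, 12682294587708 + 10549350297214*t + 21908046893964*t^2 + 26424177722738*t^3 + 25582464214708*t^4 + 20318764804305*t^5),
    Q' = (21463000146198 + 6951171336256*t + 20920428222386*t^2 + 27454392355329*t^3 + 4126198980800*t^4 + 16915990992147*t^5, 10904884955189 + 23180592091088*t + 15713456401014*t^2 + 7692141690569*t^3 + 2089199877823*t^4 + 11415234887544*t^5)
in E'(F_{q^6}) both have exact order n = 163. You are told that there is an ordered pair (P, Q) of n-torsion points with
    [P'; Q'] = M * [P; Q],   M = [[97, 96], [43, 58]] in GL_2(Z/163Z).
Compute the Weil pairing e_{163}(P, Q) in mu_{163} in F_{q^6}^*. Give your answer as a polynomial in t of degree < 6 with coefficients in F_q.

6836540554969 + 24612887456773*t + 3339452066487*t^2 + 2501315730122*t^3 + 20323772338083*t^4 + 21427564096030*t^5

Alternating bilinearity on E[163] (values in mu_{163} in F_{28618605797833^6}) gives e(P',Q') = e(P,Q)^det(M).
det M = 97*58 - 96*43 = 1498 = 31 (mod 163); 31^{-1} = 142 (mod 163).
(x,y)|->(1455956129691x+2773604262813,1455956129691y) sends E' to y^2=x^3+8650747720716*x+18380769463407.
Miller loop for e_{163} over F_{28618605797833^6}: bits of 163 = 10100011; 7 double steps + 3 add steps, l/v at each.
Miller gives e_{163}(P',Q') = 1203861024801 + 6687882498822*t + 8345426465444*t^2 + 11080721253038*t^3 + 14341392007432*t^4 + 1761827540610*t^5 in F_{28618605797833^6}.
Hence e(P,Q) = 6836540554969 + 24612887456773*t + 3339452066487*t^2 + 2501315730122*t^3 + 20323772338083*t^4 + 21427564096030*t^5 in F_{28618605797833^6}^*.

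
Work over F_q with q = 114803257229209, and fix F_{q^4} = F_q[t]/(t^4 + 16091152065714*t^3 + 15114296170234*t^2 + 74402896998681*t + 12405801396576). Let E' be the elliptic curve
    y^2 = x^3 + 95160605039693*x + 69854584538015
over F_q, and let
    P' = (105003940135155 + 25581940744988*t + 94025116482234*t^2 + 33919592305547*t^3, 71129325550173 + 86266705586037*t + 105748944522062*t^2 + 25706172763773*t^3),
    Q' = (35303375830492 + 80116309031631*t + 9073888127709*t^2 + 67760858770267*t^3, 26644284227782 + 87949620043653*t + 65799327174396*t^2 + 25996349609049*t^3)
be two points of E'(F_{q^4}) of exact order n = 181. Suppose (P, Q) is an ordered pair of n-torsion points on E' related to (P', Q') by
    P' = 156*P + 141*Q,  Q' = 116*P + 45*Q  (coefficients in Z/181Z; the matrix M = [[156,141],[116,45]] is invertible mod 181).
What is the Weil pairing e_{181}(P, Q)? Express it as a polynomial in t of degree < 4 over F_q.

18345516644052 + 104855069612254*t + 86604931021303*t^2 + 44266852091617*t^3

Alternating bilinearity on E[181] (values in mu_{181} in F_{114803257229209^4}) gives e(P',Q') = e(P,Q)^det(M).
Hence e(P,Q) = e(P',Q')^{131} where 131 = 76^{-1} mod 181.
Double-and-add over 10110101: 8-1 doublings, 5-1 additions; each step l_{T,T}/v_{2T} or l_{T,P'}/v at Q'+S for random S.
The quotient is 22322225298801 + 85962360654319*t + 27151749017431*t^2 + 35700429787926*t^3.
Thus e_{181}(P,Q) = 18345516644052 + 104855069612254*t + 86604931021303*t^2 + 44266852091617*t^3.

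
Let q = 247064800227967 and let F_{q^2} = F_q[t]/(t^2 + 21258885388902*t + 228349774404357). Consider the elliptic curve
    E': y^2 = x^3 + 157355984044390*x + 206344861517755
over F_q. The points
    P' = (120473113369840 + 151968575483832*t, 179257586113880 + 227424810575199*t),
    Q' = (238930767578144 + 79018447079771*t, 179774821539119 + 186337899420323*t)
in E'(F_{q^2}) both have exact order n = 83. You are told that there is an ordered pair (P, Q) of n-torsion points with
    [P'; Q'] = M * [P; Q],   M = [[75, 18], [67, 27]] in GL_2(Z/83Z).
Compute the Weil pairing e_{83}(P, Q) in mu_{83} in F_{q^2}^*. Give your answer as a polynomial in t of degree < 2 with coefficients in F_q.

183800898101854 + 3886441653875*t

The 83-Weil pairing on E[83] over F_{247064800227967} is alternating-bilinear: e_{83}(P',Q') = e_{83}(P,Q)^det(M).
det M = 75*27 - 18*67 = 819 = 72 (mod 83); 72^{-1} = 15 (mod 83).
Double-and-add over 1010011: 7-1 doublings, 4-1 additions; each step l_{T,T}/v_{2T} or l_{T,P'}/v at Q'+S for random S.
So e_{83}(P',Q') = 220040464660190 + 94008140103811*t.
Hence e(P,Q) = 183800898101854 + 3886441653875*t in F_{247064800227967^2}^*.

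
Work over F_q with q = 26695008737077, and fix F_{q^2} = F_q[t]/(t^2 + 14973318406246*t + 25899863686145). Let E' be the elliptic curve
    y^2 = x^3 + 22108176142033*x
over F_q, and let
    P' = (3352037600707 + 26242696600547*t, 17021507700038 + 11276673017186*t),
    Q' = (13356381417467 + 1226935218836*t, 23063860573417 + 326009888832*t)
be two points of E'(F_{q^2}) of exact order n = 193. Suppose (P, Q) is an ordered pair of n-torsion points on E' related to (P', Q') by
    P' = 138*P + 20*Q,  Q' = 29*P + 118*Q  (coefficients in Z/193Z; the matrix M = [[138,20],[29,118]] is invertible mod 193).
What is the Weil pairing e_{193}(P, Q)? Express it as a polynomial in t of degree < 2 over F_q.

5845515235703 + 11694149824251*t

Under M = [[138,20],[29,118]] in GL_2(Z/193), e_{193}(P',Q') = e_{193}(P,Q)^(138*118-20*29 mod 193).
det M = 138*118 - 20*29 = 15704 = 71 (mod 193); 71^{-1} = 87 (mod 193).
Build f_{193,P'} and f_{193,Q'} via the 8-bit ladder of 193=11000001_2; evaluate at shifted divisors; quotient in F_{26695008737077^2}.
Result: e(P',Q') = 1485857969642 + 7273952567774*t.
(1485857969642 + 7273952567774*t)^{87} mod (26695008737077,f) = 5845515235703 + 11694149824251*t.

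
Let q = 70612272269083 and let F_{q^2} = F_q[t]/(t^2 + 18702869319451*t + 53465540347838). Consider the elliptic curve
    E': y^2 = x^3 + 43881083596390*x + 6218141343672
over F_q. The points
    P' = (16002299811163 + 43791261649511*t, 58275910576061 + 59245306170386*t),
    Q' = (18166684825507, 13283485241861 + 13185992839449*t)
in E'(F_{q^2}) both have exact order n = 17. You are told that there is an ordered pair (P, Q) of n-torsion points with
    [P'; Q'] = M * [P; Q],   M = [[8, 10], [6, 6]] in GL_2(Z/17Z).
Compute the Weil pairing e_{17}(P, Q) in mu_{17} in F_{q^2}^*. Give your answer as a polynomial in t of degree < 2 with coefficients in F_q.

13038305391677 + 31843302921060*t

Under M = [[8,10],[6,6]] in GL_2(Z/17), e_{17}(P',Q') = e_{17}(P,Q)^(8*6-10*6 mod 17).
8*6 - 10*6 = -12; reduced mod 17: det = 5, inverse 7.
n = 17 = (10001)_2 (5 bits, wt 2); accumulate f_{17,P'}(Q'+S)/f_{17,P'}(S) along the 4-step ladder.
Result: e(P',Q') = 49409880297730 + 43924608005217*t.
Finally e_{17}(P,Q) = 13038305391677 + 31843302921060*t.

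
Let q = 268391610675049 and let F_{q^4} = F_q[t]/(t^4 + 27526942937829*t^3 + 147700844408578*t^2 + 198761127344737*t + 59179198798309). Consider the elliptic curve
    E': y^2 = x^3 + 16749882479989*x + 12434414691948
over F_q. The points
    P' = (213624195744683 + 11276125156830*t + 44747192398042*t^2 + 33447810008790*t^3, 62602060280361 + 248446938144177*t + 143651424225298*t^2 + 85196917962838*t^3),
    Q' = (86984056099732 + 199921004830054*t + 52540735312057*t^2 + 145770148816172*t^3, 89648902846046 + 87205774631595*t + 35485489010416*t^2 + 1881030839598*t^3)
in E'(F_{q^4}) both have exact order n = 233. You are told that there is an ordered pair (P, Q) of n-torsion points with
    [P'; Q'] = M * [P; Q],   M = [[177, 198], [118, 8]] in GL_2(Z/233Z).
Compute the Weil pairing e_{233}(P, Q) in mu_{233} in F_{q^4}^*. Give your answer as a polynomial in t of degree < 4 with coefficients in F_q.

e_{233}(aP+bQ,cP+dQ) = e_{233}(P,Q)^(ad-bc); with (a,b,c,d)=(177,198,118,8) this gives the det-233 law.
Hence e(P,Q) = e(P',Q')^{157} where 157 = 187^{-1} mod 233.
Build f_{233,P'} and f_{233,Q'} via the 8-bit ladder of 233=11101001_2; evaluate at shifted divisors; quotient in F_{268391610675049^4}.
So e_{233}(P',Q') = 159590926555390 + 138800904806442*t + 160049291057520*t^2 + 84356809246494*t^3.
Hence e(P,Q) = 100939623341609 + 231993903152279*t + 217499853383930*t^2 + 67515975191707*t^3 in F_{268391610675049^4}^*.

100939623341609 + 231993903152279*t + 217499853383930*t^2 + 67515975191707*t^3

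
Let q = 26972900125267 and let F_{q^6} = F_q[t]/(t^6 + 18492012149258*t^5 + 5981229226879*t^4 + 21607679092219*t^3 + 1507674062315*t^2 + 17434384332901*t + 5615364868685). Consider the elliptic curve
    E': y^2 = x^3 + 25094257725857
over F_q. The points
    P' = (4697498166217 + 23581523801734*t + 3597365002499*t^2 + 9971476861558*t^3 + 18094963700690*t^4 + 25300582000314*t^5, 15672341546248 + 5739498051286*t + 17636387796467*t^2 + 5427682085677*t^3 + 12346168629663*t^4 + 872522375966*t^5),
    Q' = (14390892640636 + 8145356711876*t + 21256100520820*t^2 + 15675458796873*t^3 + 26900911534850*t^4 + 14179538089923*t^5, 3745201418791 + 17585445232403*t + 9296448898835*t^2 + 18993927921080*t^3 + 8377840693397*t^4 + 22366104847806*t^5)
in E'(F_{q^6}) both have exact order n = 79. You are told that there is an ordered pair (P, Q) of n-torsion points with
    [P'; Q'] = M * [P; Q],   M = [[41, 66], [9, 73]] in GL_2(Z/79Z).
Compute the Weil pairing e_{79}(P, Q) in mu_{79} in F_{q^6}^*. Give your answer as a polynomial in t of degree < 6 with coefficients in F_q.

e_{79} is bilinear + alternating on E[79], so e_{79}(41*P + 66*Q, 9*P + 73*Q) = e_{79}(P,Q)^(41*73-66*9).
det(M) mod 79 = 29; its inverse in (Z/79)^* is 30 (check: 29*30 mod 79 = 1).
Miller loop for e_{79} over F_{26972900125267^6}: bits of 79 = 1001111; 6 double steps + 4 add steps, l/v at each.
Miller gives e_{79}(P',Q') = 20489242553426 + 21659606927077*t + 9512118996567*t^2 + 26062748019020*t^3 + 21285762922020*t^4 + 1270668492850*t^5 in F_{26972900125267^6}.
Hence e(P,Q) = 11736994718732 + 8884172010847*t + 8006371113621*t^2 + 20800800471835*t^3 + 8833166124095*t^4 + 4942743355451*t^5 in F_{26972900125267^6}^*.

11736994718732 + 8884172010847*t + 8006371113621*t^2 + 20800800471835*t^3 + 8833166124095*t^4 + 4942743355451*t^5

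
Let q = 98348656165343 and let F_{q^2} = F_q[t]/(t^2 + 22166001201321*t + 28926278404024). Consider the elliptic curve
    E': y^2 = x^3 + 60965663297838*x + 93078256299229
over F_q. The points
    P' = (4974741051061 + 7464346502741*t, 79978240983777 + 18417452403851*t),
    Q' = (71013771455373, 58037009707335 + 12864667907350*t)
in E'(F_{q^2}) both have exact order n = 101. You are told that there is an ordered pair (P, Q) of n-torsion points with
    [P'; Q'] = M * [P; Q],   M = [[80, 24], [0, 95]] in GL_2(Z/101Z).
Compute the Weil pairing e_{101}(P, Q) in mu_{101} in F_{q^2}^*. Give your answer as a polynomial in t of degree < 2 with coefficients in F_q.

75664575112562 + 34247806998766*t

Under M = [[80,24],[0,95]] in GL_2(Z/101), e_{101}(P',Q') = e_{101}(P,Q)^(80*95-24*0 mod 101).
det M = 80*95 - 24*0 = 7600 = 25 (mod 101); 25^{-1} = 97 (mod 101).
Miller loop for e_{101} over F_{98348656165343^2}: bits of 101 = 1100101; 6 double steps + 3 add steps, l/v at each.
f_P(D_Q)/f_Q(D_P) = 32314723617771 + 30098630084358*t.
(32314723617771 + 30098630084358*t)^{97} mod (98348656165343,f) = 75664575112562 + 34247806998766*t.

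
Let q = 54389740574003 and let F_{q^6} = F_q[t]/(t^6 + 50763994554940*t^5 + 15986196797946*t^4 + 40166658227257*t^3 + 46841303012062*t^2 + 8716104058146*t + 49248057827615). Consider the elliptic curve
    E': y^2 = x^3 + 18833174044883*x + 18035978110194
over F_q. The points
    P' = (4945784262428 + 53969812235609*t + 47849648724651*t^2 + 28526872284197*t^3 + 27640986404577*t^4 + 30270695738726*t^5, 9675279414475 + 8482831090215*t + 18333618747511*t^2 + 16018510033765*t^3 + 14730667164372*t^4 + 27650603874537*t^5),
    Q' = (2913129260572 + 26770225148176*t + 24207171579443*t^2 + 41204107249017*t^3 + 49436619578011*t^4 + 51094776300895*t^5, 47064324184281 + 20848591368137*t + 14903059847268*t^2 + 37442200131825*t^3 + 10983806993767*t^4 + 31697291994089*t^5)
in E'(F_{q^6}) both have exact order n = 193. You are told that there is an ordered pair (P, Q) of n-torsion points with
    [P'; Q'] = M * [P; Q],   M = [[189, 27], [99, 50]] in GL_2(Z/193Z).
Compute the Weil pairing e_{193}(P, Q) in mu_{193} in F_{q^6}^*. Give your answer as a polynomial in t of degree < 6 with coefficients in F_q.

Under M = [[189,27],[99,50]] in GL_2(Z/193), e_{193}(P',Q') = e_{193}(P,Q)^(189*50-27*99 mod 193).
det M = 189*50 - 27*99 = 6777 = 22 (mod 193); 22^{-1} = 79 (mod 193).
Miller loop for e_{193} over F_{54389740574003^6}: bits of 193 = 11000001; 7 double steps + 2 add steps, l/v at each.
f_P(D_Q)/f_Q(D_P) = 22707120441349 + 9712118098542*t + 19276788628419*t^2 + 15890084658536*t^3 + 7276218670418*t^4 + 50564914530446*t^5.
Hence e(P,Q) = 47368076829413 + 50444801736029*t + 26409784067581*t^2 + 33963030768870*t^3 + 2776314039641*t^4 + 26449041881476*t^5 in F_{54389740574003^6}^*.

47368076829413 + 50444801736029*t + 26409784067581*t^2 + 33963030768870*t^3 + 2776314039641*t^4 + 26449041881476*t^5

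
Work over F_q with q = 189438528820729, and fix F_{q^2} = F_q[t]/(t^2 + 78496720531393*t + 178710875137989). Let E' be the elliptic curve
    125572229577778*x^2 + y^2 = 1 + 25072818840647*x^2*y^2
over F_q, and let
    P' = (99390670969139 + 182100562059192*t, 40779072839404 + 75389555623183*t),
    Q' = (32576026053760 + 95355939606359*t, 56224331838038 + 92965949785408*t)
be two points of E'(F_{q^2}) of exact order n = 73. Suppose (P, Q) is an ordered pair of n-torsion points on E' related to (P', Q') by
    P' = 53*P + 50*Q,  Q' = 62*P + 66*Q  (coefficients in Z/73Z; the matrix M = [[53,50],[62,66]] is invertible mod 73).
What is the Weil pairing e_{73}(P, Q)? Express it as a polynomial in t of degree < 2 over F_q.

98060559348324 + 180673868248797*t

e_{73}(aP+bQ,cP+dQ) = e_{73}(P,Q)^(ad-bc); with (a,b,c,d)=(53,50,62,66) this gives the det-73 law.
det(M) mod 73 = 33; its inverse in (Z/73)^* is 31 (check: 33*31 mod 73 = 1).
Edwards a_E,d_E -> Montgomery A=119358421324308,B=66767272653421 -> Weierstrass 0,43256416384282 via alpha=119826772480102,beta=72484484889465.
Double-and-add over 1001001: 7-1 doublings, 3-1 additions; each step l_{T,T}/v_{2T} or l_{T,P'}/v at Q'+S for random S.
f_P(D_Q)/f_Q(D_P) = 142164103209367 + 114516117882261*t.
(142164103209367 + 114516117882261*t)^{31} mod (189438528820729,f) = 98060559348324 + 180673868248797*t.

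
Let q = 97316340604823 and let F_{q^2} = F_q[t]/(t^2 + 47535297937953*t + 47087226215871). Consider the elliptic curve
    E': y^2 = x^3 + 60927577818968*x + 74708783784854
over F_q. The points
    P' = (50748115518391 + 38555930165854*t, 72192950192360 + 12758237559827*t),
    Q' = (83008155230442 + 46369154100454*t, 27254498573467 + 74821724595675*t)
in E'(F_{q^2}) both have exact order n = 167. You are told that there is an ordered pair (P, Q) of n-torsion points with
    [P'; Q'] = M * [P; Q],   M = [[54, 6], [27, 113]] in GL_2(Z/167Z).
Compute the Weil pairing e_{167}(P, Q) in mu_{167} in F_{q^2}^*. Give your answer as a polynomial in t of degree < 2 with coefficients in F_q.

Since e_{167}(P,P)=e_{167}(Q,Q)=1 and e_{167}(Q,P)=e_{167}(P,Q)^{-1}, expanding e_{167}(54*P + 6*Q,27*P + 113*Q) leaves e(P,Q)^det(M).
54*113 - 6*27 = 5940; reduced mod 167: det = 95, inverse 109.
8-bit Miller (10100111) on E'/F_{97316340604823} with a'=60927577818968, b'=74708783784854: accumulate tangent/chord ratios at Q'+S and P'+S'.
e_{167}(P',Q') = 69401274257223 + 74090200799969*t.
Thus e_{167}(P,Q) = 28434152488749 + 73286236027741*t.

28434152488749 + 73286236027741*t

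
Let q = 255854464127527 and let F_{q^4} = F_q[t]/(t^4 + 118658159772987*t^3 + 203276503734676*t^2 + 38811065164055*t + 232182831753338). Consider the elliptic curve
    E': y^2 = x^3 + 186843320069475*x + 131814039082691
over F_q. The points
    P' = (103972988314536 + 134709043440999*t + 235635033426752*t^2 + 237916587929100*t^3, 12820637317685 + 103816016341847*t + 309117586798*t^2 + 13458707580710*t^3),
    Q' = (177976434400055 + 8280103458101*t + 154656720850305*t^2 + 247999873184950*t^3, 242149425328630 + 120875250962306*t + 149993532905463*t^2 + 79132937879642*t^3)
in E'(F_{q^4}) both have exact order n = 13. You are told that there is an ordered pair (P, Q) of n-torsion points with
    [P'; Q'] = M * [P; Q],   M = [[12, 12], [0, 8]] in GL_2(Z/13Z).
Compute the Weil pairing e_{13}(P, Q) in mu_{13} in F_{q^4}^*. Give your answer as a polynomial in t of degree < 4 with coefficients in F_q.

118904436401079 + 162732736685267*t + 153800958391318*t^2 + 119345537419936*t^3

Alternating bilinearity on E[13] (values in mu_{13} in F_{255854464127527^4}) gives e(P',Q') = e(P,Q)^det(M).
Inverting 5 mod 13: 8. Thus e_{13}(P,Q) = e(P',Q')^{8}.
4-bit Miller (1101) on E'/F_{255854464127527} with a'=186843320069475, b'=131814039082691: accumulate tangent/chord ratios at Q'+S and P'+S'.
So e_{13}(P',Q') = 147549814880600 + 57840961681202*t + 205144721234998*t^2 + 219914545951069*t^3.
Finally e_{13}(P,Q) = 118904436401079 + 162732736685267*t + 153800958391318*t^2 + 119345537419936*t^3.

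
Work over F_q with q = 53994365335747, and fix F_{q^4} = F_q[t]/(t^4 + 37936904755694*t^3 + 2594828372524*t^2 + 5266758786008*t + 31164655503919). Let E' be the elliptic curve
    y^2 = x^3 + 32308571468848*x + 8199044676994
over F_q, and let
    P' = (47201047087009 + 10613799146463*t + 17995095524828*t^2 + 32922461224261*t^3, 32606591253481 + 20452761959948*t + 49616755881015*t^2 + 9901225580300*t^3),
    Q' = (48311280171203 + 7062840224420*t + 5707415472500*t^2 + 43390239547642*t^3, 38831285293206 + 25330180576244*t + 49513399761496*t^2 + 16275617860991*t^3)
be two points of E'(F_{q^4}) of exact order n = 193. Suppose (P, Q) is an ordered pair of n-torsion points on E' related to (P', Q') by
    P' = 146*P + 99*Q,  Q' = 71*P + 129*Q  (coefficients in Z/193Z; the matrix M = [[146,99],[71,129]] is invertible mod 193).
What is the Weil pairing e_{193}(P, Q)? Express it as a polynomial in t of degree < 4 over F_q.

Alternating bilinearity on E[193] (values in mu_{193} in F_{53994365335747^4}) gives e(P',Q') = e(P,Q)^det(M).
Hence e(P,Q) = e(P',Q')^{187} where 187 = 32^{-1} mod 193.
Double-and-add over 11000001: 8-1 doublings, 3-1 additions; each step l_{T,T}/v_{2T} or l_{T,P'}/v at Q'+S for random S.
Result: e(P',Q') = 22980009219784 + 42594250691815*t + 18883155157154*t^2 + 9315261333290*t^3.
e_{193}(P,Q) = (22980009219784 + 42594250691815*t + 18883155157154*t^2 + 9315261333290*t^3)^{187} = 11956199890751 + 30501601284762*t + 50183321099132*t^2 + 53022317791539*t^3.

11956199890751 + 30501601284762*t + 50183321099132*t^2 + 53022317791539*t^3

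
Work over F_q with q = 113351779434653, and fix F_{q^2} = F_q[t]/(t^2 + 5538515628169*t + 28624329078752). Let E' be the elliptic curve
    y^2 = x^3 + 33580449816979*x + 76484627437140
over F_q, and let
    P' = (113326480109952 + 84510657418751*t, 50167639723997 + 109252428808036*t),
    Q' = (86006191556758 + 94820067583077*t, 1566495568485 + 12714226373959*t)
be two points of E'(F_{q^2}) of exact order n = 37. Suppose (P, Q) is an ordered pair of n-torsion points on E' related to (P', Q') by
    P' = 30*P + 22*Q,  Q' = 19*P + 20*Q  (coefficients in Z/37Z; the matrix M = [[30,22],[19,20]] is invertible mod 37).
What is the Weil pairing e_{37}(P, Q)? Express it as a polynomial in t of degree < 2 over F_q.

e_{37} is bilinear + alternating on E[37], so e_{37}(30*P + 22*Q, 19*P + 20*Q) = e_{37}(P,Q)^(30*20-22*19).
30*20 - 22*19 = 182; reduced mod 37: det = 34, inverse 12.
Miller loop for e_{37} over F_{113351779434653^2}: bits of 37 = 100101; 5 double steps + 2 add steps, l/v at each.
Result: e(P',Q') = 13815547336660 + 82468719100790*t.
(13815547336660 + 82468719100790*t)^{12} mod (113351779434653,f) = 93741321749039 + 88427474135932*t.

93741321749039 + 88427474135932*t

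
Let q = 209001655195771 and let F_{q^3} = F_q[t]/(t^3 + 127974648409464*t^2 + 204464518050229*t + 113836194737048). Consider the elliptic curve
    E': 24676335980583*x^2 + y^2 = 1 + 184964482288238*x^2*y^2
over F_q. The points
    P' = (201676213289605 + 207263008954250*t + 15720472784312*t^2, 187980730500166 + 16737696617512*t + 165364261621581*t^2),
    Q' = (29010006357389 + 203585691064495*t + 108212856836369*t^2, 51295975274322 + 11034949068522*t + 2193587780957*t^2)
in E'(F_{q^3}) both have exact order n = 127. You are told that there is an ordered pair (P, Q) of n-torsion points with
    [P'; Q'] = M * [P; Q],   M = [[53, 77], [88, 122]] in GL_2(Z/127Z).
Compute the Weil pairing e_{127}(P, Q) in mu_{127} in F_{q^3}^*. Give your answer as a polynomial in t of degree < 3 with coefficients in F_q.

50508149123206 + 19297296755212*t + 108854126371652*t^2

Alternating bilinearity on E[127] (values in mu_{127} in F_{209001655195771^3}) gives e(P',Q') = e(P,Q)^det(M).
53*122 - 77*88 = -310; reduced mod 127: det = 71, inverse 34.
Map (x,y)_Ed via u=(1+y)/(1-y), v=(1+y)/((1-y)x) to Montgomery A=50127789640487,B=185997055065454; then to (a',b')=(59391427869275,182435380725245).
Build f_{127,P'} and f_{127,Q'} via the 7-bit ladder of 127=1111111_2; evaluate at shifted divisors; quotient in F_{209001655195771^3}.
Result: e(P',Q') = 116328718638372 + 154204822671549*t + 28369798954487*t^2.
(116328718638372 + 154204822671549*t + 28369798954487*t^2)^{34} mod (209001655195771,f) = 50508149123206 + 19297296755212*t + 108854126371652*t^2.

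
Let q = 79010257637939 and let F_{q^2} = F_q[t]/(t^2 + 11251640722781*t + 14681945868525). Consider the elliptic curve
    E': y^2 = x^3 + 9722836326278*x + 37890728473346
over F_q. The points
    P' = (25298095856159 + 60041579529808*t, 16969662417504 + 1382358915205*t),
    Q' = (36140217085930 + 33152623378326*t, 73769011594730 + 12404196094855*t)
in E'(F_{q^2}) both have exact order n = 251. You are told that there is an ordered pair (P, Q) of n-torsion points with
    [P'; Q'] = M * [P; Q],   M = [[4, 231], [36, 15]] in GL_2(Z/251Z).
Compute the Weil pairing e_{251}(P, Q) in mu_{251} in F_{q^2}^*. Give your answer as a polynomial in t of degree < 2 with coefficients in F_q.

14464143414270 + 69266079754636*t

Since e_{251}(P,P)=e_{251}(Q,Q)=1 and e_{251}(Q,P)=e_{251}(P,Q)^{-1}, expanding e_{251}(4*P + 231*Q,36*P + 15*Q) leaves e(P,Q)^det(M).
det(M) mod 251 = 27; its inverse in (Z/251)^* is 93 (check: 27*93 mod 251 = 1).
8-bit Miller (11111011) on E'/F_{79010257637939} with a'=9722836326278, b'=37890728473346: accumulate tangent/chord ratios at Q'+S and P'+S'.
f_P(D_Q)/f_Q(D_P) = 20977753528321 + 29886272675272*t.
Thus e_{251}(P,Q) = 14464143414270 + 69266079754636*t.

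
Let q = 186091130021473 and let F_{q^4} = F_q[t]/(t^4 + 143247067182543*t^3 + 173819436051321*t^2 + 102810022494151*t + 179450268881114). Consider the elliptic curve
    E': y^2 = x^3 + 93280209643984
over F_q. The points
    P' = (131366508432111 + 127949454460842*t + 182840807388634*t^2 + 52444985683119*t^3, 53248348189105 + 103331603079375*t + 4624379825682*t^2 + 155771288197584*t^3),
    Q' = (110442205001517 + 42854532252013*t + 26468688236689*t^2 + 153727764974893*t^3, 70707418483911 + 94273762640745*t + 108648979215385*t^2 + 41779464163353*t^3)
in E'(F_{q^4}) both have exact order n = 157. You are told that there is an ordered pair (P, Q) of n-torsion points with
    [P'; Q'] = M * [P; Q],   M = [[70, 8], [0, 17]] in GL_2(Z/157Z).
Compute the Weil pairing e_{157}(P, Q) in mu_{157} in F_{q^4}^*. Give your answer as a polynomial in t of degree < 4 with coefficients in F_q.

98387306969978 + 37685510751458*t + 12300919994621*t^2 + 140460648724945*t^3

Under M = [[70,8],[0,17]] in GL_2(Z/157), e_{157}(P',Q') = e_{157}(P,Q)^(70*17-8*0 mod 157).
So e_{157}(P,Q) = e_{157}(P',Q')^{88}, since 91*88 = 1 mod 157.
Double-and-add over 10011101: 8-1 doublings, 5-1 additions; each step l_{T,T}/v_{2T} or l_{T,P'}/v at Q'+S for random S.
Result: e(P',Q') = 152385419700409 + 80056614882583*t + 60027969290980*t^2 + 20396487272994*t^3.
Thus e_{157}(P,Q) = 98387306969978 + 37685510751458*t + 12300919994621*t^2 + 140460648724945*t^3.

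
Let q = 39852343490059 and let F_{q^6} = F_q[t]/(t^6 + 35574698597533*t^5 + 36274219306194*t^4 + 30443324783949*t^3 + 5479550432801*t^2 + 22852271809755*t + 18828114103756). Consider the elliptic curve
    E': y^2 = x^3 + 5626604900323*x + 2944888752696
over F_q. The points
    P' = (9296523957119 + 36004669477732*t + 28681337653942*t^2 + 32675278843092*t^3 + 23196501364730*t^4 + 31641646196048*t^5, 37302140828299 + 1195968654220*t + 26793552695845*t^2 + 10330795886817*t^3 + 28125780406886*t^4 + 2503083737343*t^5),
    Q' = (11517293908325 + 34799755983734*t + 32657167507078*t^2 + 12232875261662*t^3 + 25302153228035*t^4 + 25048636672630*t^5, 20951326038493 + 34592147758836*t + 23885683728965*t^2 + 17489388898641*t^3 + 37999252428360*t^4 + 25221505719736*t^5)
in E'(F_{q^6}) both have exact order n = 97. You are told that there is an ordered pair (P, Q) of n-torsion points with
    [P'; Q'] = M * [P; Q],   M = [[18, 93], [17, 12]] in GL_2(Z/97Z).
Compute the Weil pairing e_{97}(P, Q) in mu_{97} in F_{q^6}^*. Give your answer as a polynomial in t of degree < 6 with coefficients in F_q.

e_{97}(aP+bQ,cP+dQ) = e_{97}(P,Q)^(ad-bc); with (a,b,c,d)=(18,93,17,12) this gives the det-97 law.
So e_{97}(P,Q) = e_{97}(P',Q')^{83}, since 90*83 = 1 mod 97.
Double-and-add over 1100001: 7-1 doublings, 3-1 additions; each step l_{T,T}/v_{2T} or l_{T,P'}/v at Q'+S for random S.
Miller gives e_{97}(P',Q') = 30037619609889 + 25943237934531*t + 19334254130660*t^2 + 31080097334825*t^3 + 1880660943038*t^4 + 21729140895348*t^5 in F_{39852343490059^6}.
Finally e_{97}(P,Q) = 30786737570351 + 1680797324484*t + 2161116298944*t^2 + 34300164483829*t^3 + 25351530469542*t^4 + 5728445594315*t^5.

30786737570351 + 1680797324484*t + 2161116298944*t^2 + 34300164483829*t^3 + 25351530469542*t^4 + 5728445594315*t^5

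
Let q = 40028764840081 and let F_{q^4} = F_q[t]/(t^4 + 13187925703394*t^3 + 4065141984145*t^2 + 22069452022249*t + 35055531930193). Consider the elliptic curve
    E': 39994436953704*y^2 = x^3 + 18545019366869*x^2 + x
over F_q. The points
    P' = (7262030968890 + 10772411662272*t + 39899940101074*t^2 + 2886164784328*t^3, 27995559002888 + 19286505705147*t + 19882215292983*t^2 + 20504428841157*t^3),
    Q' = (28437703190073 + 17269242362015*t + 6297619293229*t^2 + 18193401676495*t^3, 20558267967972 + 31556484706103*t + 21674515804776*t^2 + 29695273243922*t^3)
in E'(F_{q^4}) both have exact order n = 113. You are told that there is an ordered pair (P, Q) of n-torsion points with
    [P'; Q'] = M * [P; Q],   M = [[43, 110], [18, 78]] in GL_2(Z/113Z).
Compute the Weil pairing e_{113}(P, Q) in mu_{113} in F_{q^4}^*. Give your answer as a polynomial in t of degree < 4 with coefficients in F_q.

The 113-Weil pairing on E[113] over F_{40028764840081} is alternating-bilinear: e_{113}(P',Q') = e_{113}(P,Q)^det(M).
So e_{113}(P,Q) = e_{113}(P',Q')^{44}, since 18*44 = 1 mod 113.
(x,y)|->(19835376082443x+14932079257687,19835376082443y) sends E' to y^2=x^3+9397175104518*x.
7-bit Miller (1110001) on E'/F_{40028764840081} with a'=9397175104518, b'=0: accumulate tangent/chord ratios at Q'+S and P'+S'.
So e_{113}(P',Q') = 23024933775737 + 27533130758745*t + 33824690454038*t^2 + 24548680419658*t^3.
(23024933775737 + 27533130758745*t + 33824690454038*t^2 + 24548680419658*t^3)^{44} mod (40028764840081,f) = 15984833038111 + 14927858552039*t + 21051813233562*t^2 + 10319281458204*t^3.

15984833038111 + 14927858552039*t + 21051813233562*t^2 + 10319281458204*t^3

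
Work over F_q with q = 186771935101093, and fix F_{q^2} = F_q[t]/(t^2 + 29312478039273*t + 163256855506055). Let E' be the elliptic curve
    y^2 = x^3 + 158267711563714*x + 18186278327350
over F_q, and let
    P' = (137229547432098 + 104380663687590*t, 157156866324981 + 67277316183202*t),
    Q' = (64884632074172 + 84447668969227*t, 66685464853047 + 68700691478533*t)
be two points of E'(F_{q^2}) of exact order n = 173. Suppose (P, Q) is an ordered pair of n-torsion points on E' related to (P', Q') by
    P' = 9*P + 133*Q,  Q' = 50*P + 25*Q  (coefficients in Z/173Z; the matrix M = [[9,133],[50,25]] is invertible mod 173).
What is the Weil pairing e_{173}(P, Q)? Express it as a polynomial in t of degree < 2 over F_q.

45334517079406 + 112791401425204*t

Alternating bilinearity on E[173] (values in mu_{173} in F_{186771935101093^2}) gives e(P',Q') = e(P,Q)^det(M).
9*25 - 133*50 = -6425; reduced mod 173: det = 149, inverse 36.
Run Miller on y^2=x^3+158267711563714*x+18186278327350 over F_{186771935101093}: ladder 10101101 (8 bits); e = f_P(D_Q)/f_Q(D_P).
The quotient is 73082433974721 + 97720822555901*t.
Thus e_{173}(P,Q) = 45334517079406 + 112791401425204*t.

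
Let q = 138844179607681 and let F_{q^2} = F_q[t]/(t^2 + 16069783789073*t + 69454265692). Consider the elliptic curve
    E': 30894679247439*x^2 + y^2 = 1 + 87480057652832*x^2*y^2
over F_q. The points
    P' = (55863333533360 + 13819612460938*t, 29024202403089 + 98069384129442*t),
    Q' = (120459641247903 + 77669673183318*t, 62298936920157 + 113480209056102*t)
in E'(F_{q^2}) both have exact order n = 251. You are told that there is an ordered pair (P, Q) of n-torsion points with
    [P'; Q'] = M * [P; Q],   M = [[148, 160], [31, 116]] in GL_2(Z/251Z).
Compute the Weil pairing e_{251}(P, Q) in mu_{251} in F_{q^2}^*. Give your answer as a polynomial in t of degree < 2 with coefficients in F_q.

Since e_{251}(P,P)=e_{251}(Q,Q)=1 and e_{251}(Q,P)=e_{251}(P,Q)^{-1}, expanding e_{251}(148*P + 160*Q,31*P + 116*Q) leaves e(P,Q)^det(M).
det M = 148*116 - 160*31 = 12208 = 160 (mod 251); 160^{-1} = 171 (mod 251).
Edwards->Montgomery: u=(1+y)/(1-y), v=u/x -> 34653448363514v^2=u^3+19490404278676u^2+u; then x_W=20564700300572u+42869819417992: y^2=x^3+61170041216045*x+36084528644897.
Miller loop for e_{251} over F_{138844179607681^2}: bits of 251 = 11111011; 7 double steps + 6 add steps, l/v at each.
e_{251}(P',Q') = 129018861514540 + 66484100431768*t.
Finally e_{251}(P,Q) = 133358138604429 + 20093335531158*t.

133358138604429 + 20093335531158*t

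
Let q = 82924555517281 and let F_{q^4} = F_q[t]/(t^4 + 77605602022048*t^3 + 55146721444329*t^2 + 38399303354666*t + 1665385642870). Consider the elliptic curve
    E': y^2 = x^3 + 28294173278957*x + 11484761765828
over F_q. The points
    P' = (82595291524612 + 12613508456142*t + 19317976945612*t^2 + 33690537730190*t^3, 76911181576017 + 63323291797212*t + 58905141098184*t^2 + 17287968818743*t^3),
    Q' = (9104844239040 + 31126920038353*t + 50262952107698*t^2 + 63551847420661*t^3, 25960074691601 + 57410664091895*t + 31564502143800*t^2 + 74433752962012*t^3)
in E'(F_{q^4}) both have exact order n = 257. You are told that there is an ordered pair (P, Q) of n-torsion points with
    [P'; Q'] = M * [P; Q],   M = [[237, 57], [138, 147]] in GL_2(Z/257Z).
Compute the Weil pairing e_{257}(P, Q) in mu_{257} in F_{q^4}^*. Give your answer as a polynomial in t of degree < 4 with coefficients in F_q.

Since e_{257}(P,P)=e_{257}(Q,Q)=1 and e_{257}(Q,P)=e_{257}(P,Q)^{-1}, expanding e_{257}(237*P + 57*Q,138*P + 147*Q) leaves e(P,Q)^det(M).
237*147 - 57*138 = 26973; reduced mod 257: det = 245, inverse 107.
Double-and-add over 100000001: 9-1 doublings, 2-1 additions; each step l_{T,T}/v_{2T} or l_{T,P'}/v at Q'+S for random S.
So e_{257}(P',Q') = 74319824940790 + 44163727173274*t + 9159912304801*t^2 + 40743594006105*t^3.
(74319824940790 + 44163727173274*t + 9159912304801*t^2 + 40743594006105*t^3)^{107} mod (82924555517281,f) = 475506332325 + 69022093274997*t + 59004679440984*t^2 + 19346436248102*t^3.

475506332325 + 69022093274997*t + 59004679440984*t^2 + 19346436248102*t^3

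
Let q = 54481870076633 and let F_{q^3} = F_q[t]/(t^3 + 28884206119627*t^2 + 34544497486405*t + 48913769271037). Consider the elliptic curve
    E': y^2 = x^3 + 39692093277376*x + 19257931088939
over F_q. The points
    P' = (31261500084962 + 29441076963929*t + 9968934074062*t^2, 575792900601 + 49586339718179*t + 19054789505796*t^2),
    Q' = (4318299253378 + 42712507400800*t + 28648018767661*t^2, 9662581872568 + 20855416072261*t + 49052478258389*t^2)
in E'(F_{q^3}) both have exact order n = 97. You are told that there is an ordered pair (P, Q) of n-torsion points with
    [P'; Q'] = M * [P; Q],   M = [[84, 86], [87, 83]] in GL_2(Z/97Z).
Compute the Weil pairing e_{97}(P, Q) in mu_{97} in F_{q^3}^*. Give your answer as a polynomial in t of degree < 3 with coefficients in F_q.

36177770801588 + 47462483617738*t + 44193653167116*t^2

Alternating bilinearity on E[97] (values in mu_{97} in F_{54481870076633^3}) gives e(P',Q') = e(P,Q)^det(M).
det(M) mod 97 = 72; its inverse in (Z/97)^* is 31 (check: 72*31 mod 97 = 1).
7-bit Miller (1100001) on E'/F_{54481870076633} with a'=39692093277376, b'=19257931088939: accumulate tangent/chord ratios at Q'+S and P'+S'.
f_P(D_Q)/f_Q(D_P) = 20666247719436 + 34217185425694*t + 43304246787347*t^2.
Hence e(P,Q) = 36177770801588 + 47462483617738*t + 44193653167116*t^2 in F_{54481870076633^3}^*.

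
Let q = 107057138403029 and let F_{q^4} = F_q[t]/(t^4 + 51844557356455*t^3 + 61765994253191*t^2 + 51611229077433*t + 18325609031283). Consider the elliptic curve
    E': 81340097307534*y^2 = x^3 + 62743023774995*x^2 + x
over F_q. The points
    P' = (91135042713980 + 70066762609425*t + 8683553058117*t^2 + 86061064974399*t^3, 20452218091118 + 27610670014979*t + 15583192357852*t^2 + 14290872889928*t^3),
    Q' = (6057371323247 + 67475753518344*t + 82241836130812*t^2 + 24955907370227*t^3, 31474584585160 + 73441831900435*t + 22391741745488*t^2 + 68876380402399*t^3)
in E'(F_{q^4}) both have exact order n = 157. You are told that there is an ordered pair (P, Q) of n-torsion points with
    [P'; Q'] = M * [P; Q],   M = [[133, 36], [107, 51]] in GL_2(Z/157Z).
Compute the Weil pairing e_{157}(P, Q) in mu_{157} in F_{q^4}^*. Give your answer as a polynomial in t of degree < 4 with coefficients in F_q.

e_{157}(aP+bQ,cP+dQ) = e_{157}(P,Q)^(ad-bc); with (a,b,c,d)=(133,36,107,51) this gives the det-157 law.
So e_{157}(P,Q) = e_{157}(P',Q')^{3}, since 105*3 = 1 mod 157.
Undo Montgomery via alpha=98495480199121, beta=36527657402050: (a',b')=(34323919548488,25481720918264) over F_{107057138403029}.
Build f_{157,P'} and f_{157,Q'} via the 8-bit ladder of 157=10011101_2; evaluate at shifted divisors; quotient in F_{107057138403029^4}.
So e_{157}(P',Q') = 29083883370417 + 75294959259229*t + 76103158654408*t^2 + 41206646184476*t^3.
(29083883370417 + 75294959259229*t + 76103158654408*t^2 + 41206646184476*t^3)^{3} mod (107057138403029,f) = 88920559833385 + 40535064671850*t + 31153143658540*t^2 + 82349550883745*t^3.

88920559833385 + 40535064671850*t + 31153143658540*t^2 + 82349550883745*t^3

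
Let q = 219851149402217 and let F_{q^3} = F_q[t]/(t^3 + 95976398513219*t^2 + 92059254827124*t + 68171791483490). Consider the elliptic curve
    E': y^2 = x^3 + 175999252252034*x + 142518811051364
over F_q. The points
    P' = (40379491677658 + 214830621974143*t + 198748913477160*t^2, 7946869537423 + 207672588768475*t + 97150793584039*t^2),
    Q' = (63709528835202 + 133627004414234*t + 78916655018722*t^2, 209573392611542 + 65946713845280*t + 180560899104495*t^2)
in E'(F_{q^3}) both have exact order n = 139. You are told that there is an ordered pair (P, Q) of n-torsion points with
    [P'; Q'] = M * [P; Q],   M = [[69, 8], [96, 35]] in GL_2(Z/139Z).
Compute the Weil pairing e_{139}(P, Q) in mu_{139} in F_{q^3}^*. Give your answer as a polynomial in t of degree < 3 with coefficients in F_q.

92366070232835 + 57912621995225*t + 215567774245537*t^2

e_{139} is bilinear + alternating on E[139], so e_{139}(69*P + 8*Q, 96*P + 35*Q) = e_{139}(P,Q)^(69*35-8*96).
Hence e(P,Q) = e(P',Q')^{86} where 86 = 118^{-1} mod 139.
Miller loop for e_{139} over F_{219851149402217^3}: bits of 139 = 10001011; 7 double steps + 3 add steps, l/v at each.
e_{139}(P',Q') = 158968754571310 + 190000560400303*t + 15845230457065*t^2.
Raise to 86: e(P,Q) = 92366070232835 + 57912621995225*t + 215567774245537*t^2 in mu_{139}.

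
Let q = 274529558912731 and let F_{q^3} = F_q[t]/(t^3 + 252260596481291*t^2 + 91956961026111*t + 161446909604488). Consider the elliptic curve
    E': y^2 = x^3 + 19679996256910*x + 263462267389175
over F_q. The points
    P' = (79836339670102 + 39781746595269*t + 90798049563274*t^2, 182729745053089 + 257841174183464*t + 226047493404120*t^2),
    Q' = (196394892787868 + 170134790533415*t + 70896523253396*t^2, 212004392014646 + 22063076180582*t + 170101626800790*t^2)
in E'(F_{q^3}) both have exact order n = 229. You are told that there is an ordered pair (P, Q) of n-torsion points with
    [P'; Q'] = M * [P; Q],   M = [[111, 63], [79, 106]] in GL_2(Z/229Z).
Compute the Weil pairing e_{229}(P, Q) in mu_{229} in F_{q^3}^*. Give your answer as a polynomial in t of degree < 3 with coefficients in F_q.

Alternating bilinearity on E[229] (values in mu_{229} in F_{274529558912731^3}) gives e(P',Q') = e(P,Q)^det(M).
Inverting 148 mod 229: 147. Thus e_{229}(P,Q) = e(P',Q')^{147}.
Run Miller on y^2=x^3+19679996256910*x+263462267389175 over F_{274529558912731}: ladder 11100101 (8 bits); e = f_P(D_Q)/f_Q(D_P).
Result: e(P',Q') = 65142532786982 + 134245448381728*t + 101393152777757*t^2.
Raise to 147: e(P,Q) = 214652999468412 + 171745728931288*t + 29700413259927*t^2 in mu_{229}.

214652999468412 + 171745728931288*t + 29700413259927*t^2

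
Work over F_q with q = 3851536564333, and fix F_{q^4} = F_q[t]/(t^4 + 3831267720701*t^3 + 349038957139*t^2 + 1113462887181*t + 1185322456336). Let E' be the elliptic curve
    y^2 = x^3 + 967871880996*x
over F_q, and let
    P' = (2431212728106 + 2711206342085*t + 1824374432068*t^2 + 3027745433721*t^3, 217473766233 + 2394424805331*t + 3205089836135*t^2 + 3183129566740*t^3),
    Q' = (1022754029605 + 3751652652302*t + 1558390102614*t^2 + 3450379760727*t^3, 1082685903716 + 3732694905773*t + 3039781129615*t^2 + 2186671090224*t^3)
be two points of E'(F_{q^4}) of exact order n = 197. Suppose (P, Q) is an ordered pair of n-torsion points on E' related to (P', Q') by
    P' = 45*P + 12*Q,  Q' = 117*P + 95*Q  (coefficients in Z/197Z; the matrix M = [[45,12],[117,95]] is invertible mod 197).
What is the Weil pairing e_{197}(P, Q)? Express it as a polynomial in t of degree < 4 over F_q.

Alternating bilinearity on E[197] (values in mu_{197} in F_{3851536564333^4}) gives e(P',Q') = e(P,Q)^det(M).
Inverting 113 mod 197: 68. Thus e_{197}(P,Q) = e(P',Q')^{68}.
Miller loop for e_{197} over F_{3851536564333^4}: bits of 197 = 11000101; 7 double steps + 3 add steps, l/v at each.
e_{197}(P',Q') = 2558530492556 + 3508537299862*t + 418916470127*t^2 + 2429572424398*t^3.
Thus e_{197}(P,Q) = 1182708218181 + 1676527753389*t + 2984355755961*t^2 + 3209194852429*t^3.

1182708218181 + 1676527753389*t + 2984355755961*t^2 + 3209194852429*t^3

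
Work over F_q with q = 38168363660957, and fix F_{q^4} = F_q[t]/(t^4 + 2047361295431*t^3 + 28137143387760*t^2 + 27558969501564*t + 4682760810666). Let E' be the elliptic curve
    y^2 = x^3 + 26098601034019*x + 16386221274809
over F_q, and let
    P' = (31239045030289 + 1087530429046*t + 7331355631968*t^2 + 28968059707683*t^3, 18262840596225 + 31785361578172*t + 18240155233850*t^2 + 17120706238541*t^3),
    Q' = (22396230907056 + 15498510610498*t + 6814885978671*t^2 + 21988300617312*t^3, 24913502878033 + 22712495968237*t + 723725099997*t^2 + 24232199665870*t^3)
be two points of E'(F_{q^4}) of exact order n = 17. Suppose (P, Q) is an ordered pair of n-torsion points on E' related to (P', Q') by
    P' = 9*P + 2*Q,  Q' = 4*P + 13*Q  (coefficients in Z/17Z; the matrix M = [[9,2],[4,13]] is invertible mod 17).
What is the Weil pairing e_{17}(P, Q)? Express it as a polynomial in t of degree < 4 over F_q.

13622525372120 + 32762832341116*t + 13110591403069*t^2 + 29606307768898*t^3

Since e_{17}(P,P)=e_{17}(Q,Q)=1 and e_{17}(Q,P)=e_{17}(P,Q)^{-1}, expanding e_{17}(9*P + 2*Q,4*P + 13*Q) leaves e(P,Q)^det(M).
det M = 9*13 - 2*4 = 109 = 7 (mod 17); 7^{-1} = 5 (mod 17).
Build f_{17,P'} and f_{17,Q'} via the 5-bit ladder of 17=10001_2; evaluate at shifted divisors; quotient in F_{38168363660957^4}.
Miller gives e_{17}(P',Q') = 4694631508336 + 12628267816969*t + 8859413324205*t^2 + 13631364606401*t^3 in F_{38168363660957^4}.
(4694631508336 + 12628267816969*t + 8859413324205*t^2 + 13631364606401*t^3)^{5} mod (38168363660957,f) = 13622525372120 + 32762832341116*t + 13110591403069*t^2 + 29606307768898*t^3.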